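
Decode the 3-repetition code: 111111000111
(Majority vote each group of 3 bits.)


Groups: 111, 111, 000, 111
Majority votes: 1101

1101


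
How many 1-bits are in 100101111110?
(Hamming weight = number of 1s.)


Counting 1s in 100101111110

8


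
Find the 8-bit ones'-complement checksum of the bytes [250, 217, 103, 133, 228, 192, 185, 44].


Sum = 1352 mod 256 = 72
Complement = 183

183


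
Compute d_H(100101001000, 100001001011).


XOR: 000100000011
Count of 1s: 3

3


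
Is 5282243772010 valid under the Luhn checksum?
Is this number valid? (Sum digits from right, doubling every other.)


Luhn sum = 52
52 mod 10 = 2

Invalid (Luhn sum mod 10 = 2)


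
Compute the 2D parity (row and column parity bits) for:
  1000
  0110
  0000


Row parities: 100
Column parities: 1110

Row P: 100, Col P: 1110, Corner: 1


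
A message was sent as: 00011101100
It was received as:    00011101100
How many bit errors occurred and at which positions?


XOR: 00000000000

0 errors (received matches sent)


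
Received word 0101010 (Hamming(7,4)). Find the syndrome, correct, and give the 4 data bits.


Syndrome = 0: no error detected

Data: 0010 (no errors)


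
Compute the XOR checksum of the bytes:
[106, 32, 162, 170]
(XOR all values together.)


XOR chain: 106 ^ 32 ^ 162 ^ 170 = 66

66


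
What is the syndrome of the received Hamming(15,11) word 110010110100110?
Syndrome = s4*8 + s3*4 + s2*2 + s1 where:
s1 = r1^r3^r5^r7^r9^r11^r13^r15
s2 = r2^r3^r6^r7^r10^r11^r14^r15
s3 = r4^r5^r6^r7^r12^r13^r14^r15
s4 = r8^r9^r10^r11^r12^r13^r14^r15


s1=0, s2=0, s3=0, s4=0

Syndrome = 0 (no error)


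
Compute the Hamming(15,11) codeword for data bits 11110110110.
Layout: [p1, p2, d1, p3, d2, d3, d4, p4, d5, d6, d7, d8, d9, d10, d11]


Parity bits: p1=1, p2=0, p3=1, p4=0

101111100110110


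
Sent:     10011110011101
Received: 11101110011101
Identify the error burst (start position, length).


XOR: 01110000000000

Burst at position 1, length 3


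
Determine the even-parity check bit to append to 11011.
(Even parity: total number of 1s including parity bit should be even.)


Number of 1s in data: 4
Parity bit: 0

0


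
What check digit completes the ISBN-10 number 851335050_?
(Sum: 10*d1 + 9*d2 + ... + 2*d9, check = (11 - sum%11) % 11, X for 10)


Weighted sum: 212
212 mod 11 = 3

Check digit: 8


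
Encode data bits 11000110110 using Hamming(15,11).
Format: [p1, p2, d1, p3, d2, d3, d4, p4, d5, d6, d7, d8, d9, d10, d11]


Parity bits: p1=0, p2=0, p3=1, p4=0

001110000110110


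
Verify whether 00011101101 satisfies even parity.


Number of 1s: 6

Yes, parity is correct (6 ones)


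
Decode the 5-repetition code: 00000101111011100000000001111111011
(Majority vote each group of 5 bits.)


Groups: 00000, 10111, 10111, 00000, 00000, 11111, 11011
Majority votes: 0110011

0110011


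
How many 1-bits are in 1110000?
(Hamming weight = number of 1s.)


Counting 1s in 1110000

3


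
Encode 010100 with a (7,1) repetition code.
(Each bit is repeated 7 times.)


Each bit -> 7 copies

000000011111110000000111111100000000000000


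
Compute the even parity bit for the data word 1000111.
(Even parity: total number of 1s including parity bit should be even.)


Number of 1s in data: 4
Parity bit: 0

0


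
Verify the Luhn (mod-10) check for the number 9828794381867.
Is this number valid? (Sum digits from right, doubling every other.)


Luhn sum = 79
79 mod 10 = 9

Invalid (Luhn sum mod 10 = 9)


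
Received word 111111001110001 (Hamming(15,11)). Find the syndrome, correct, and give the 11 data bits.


Syndrome = 0: no error detected

Data: 11101110001 (no errors)


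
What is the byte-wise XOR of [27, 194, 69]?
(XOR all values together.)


XOR chain: 27 ^ 194 ^ 69 = 156

156


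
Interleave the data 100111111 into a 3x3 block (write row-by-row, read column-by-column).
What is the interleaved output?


Matrix:
  100
  111
  111
Read columns: 111011011

111011011


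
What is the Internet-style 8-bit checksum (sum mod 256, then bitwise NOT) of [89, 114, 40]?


Sum = 243 mod 256 = 243
Complement = 12

12


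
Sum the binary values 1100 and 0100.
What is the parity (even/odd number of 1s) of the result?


1100 = 12
0100 = 4
Sum = 16 = 10000
1s count = 1

odd parity (1 ones in 10000)


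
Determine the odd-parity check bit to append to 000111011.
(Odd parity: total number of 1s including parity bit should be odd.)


Number of 1s in data: 5
Parity bit: 0

0


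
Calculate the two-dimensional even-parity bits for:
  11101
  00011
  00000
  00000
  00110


Row parities: 00000
Column parities: 11000

Row P: 00000, Col P: 11000, Corner: 0


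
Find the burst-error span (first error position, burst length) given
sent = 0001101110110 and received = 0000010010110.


XOR: 0001111100000

Burst at position 3, length 5


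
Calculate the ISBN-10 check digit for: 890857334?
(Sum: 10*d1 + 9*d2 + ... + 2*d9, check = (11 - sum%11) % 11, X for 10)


Weighted sum: 311
311 mod 11 = 3

Check digit: 8


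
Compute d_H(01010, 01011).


XOR: 00001
Count of 1s: 1

1


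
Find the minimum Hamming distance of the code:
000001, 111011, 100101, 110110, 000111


Comparing all pairs, minimum distance: 2
Can detect 1 errors, correct 0 errors

2


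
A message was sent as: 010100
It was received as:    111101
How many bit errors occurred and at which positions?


XOR: 101001

3 error(s) at position(s): 0, 2, 5


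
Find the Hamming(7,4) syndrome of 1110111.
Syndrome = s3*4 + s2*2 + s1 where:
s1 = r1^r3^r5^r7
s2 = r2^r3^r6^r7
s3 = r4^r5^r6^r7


s1=0, s2=0, s3=1

Syndrome = 4 (error at position 4)


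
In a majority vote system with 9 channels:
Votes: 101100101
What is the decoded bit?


Ones: 5 out of 9
Threshold: 5

1 (5/9 voted 1)


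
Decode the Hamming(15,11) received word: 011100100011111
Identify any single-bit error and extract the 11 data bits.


Syndrome = 9: error at position 9

Data: 10011011111 (corrected bit 9)


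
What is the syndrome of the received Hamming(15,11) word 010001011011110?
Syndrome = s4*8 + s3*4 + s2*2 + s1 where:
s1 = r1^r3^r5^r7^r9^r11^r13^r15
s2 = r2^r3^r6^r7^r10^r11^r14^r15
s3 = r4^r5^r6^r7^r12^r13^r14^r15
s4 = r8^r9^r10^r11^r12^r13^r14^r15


s1=1, s2=0, s3=0, s4=0

Syndrome = 1 (error at position 1)


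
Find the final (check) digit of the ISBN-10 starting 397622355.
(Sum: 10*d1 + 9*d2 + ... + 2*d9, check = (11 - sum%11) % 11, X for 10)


Weighted sum: 268
268 mod 11 = 4

Check digit: 7


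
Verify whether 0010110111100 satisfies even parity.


Number of 1s: 7

No, parity error (7 ones)


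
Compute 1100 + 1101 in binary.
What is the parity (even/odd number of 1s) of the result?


1100 = 12
1101 = 13
Sum = 25 = 11001
1s count = 3

odd parity (3 ones in 11001)


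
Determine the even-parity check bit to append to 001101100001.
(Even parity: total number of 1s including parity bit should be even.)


Number of 1s in data: 5
Parity bit: 1

1


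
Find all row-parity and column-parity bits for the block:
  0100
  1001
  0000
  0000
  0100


Row parities: 10001
Column parities: 1001

Row P: 10001, Col P: 1001, Corner: 0


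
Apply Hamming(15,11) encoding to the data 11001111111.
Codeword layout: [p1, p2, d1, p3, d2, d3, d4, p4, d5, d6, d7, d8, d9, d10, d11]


Parity bits: p1=0, p2=1, p3=1, p4=1

011110011111111


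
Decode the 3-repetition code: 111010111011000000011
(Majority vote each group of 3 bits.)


Groups: 111, 010, 111, 011, 000, 000, 011
Majority votes: 1011001

1011001


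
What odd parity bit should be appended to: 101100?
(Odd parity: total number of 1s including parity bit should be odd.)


Number of 1s in data: 3
Parity bit: 0

0


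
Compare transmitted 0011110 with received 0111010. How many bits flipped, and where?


XOR: 0100100

2 error(s) at position(s): 1, 4


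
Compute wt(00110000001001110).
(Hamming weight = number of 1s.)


Counting 1s in 00110000001001110

6


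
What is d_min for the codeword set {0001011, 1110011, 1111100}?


Comparing all pairs, minimum distance: 4
Can detect 3 errors, correct 1 errors

4


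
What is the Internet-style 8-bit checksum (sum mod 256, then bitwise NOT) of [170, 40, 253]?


Sum = 463 mod 256 = 207
Complement = 48

48


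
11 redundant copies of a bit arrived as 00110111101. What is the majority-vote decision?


Ones: 7 out of 11
Threshold: 6

1 (7/11 voted 1)


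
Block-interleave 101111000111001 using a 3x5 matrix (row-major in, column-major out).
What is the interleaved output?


Matrix:
  10111
  10001
  11001
Read columns: 111001100100111

111001100100111


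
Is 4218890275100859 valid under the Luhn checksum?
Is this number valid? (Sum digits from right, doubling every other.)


Luhn sum = 68
68 mod 10 = 8

Invalid (Luhn sum mod 10 = 8)


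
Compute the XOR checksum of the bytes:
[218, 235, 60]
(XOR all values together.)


XOR chain: 218 ^ 235 ^ 60 = 13

13


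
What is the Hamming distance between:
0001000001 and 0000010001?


XOR: 0001010000
Count of 1s: 2

2


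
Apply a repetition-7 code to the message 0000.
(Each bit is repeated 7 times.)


Each bit -> 7 copies

0000000000000000000000000000


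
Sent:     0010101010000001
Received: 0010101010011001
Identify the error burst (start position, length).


XOR: 0000000000011000

Burst at position 11, length 2


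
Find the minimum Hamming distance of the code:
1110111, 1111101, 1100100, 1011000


Comparing all pairs, minimum distance: 2
Can detect 1 errors, correct 0 errors

2


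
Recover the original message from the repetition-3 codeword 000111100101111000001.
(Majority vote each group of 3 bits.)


Groups: 000, 111, 100, 101, 111, 000, 001
Majority votes: 0101100

0101100


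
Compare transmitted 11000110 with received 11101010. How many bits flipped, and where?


XOR: 00101100

3 error(s) at position(s): 2, 4, 5


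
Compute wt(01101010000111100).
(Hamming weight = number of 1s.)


Counting 1s in 01101010000111100

8


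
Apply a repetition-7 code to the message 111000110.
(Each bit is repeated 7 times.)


Each bit -> 7 copies

111111111111111111111000000000000000000000111111111111110000000


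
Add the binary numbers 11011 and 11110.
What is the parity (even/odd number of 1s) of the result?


11011 = 27
11110 = 30
Sum = 57 = 111001
1s count = 4

even parity (4 ones in 111001)


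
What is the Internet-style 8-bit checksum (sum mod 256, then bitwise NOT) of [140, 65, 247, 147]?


Sum = 599 mod 256 = 87
Complement = 168

168


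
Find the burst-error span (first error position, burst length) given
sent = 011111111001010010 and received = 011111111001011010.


XOR: 000000000000001000

Burst at position 14, length 1


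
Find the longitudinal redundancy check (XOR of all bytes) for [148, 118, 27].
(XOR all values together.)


XOR chain: 148 ^ 118 ^ 27 = 249

249


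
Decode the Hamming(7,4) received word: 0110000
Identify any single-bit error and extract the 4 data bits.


Syndrome = 1: error at position 1

Data: 1000 (corrected bit 1)


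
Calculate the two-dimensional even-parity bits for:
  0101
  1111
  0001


Row parities: 001
Column parities: 1011

Row P: 001, Col P: 1011, Corner: 1


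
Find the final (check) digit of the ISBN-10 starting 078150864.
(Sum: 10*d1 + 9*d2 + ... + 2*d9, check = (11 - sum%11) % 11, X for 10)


Weighted sum: 222
222 mod 11 = 2

Check digit: 9


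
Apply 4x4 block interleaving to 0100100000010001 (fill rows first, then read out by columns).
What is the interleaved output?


Matrix:
  0100
  1000
  0001
  0001
Read columns: 0100100000000011

0100100000000011


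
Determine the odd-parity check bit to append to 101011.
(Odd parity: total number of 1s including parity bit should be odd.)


Number of 1s in data: 4
Parity bit: 1

1


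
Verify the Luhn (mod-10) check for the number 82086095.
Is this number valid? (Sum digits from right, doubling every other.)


Luhn sum = 34
34 mod 10 = 4

Invalid (Luhn sum mod 10 = 4)


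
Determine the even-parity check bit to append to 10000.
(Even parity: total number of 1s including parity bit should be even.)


Number of 1s in data: 1
Parity bit: 1

1


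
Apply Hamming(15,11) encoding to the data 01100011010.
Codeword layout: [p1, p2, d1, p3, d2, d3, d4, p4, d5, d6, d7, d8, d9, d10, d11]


Parity bits: p1=0, p2=1, p3=0, p4=1

010011010011010


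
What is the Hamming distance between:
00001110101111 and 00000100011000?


XOR: 00001010110111
Count of 1s: 7

7


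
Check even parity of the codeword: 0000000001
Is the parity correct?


Number of 1s: 1

No, parity error (1 ones)


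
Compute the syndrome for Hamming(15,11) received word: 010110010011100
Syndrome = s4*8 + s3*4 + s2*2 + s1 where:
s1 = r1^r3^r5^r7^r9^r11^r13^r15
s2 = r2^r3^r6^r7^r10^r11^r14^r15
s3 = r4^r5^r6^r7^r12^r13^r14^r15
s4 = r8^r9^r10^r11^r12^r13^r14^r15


s1=1, s2=0, s3=0, s4=0

Syndrome = 1 (error at position 1)


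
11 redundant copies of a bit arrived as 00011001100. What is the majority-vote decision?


Ones: 4 out of 11
Threshold: 6

0 (4/11 voted 1)


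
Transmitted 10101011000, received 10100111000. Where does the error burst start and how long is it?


XOR: 00001100000

Burst at position 4, length 2


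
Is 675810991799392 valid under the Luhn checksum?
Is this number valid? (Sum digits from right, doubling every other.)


Luhn sum = 80
80 mod 10 = 0

Valid (Luhn sum mod 10 = 0)


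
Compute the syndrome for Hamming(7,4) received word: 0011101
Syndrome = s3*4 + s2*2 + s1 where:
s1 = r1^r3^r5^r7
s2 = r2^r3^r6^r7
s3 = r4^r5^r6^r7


s1=1, s2=0, s3=1

Syndrome = 5 (error at position 5)


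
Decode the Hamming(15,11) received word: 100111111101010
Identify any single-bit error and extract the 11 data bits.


Syndrome = 8: error at position 8

Data: 01111101010 (corrected bit 8)


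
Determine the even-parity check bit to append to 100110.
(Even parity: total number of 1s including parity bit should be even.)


Number of 1s in data: 3
Parity bit: 1

1


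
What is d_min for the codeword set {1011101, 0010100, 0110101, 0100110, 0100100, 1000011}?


Comparing all pairs, minimum distance: 1
Can detect 0 errors, correct 0 errors

1


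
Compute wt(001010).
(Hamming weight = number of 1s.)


Counting 1s in 001010

2


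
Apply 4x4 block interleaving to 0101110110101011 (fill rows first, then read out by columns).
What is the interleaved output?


Matrix:
  0101
  1101
  1010
  1011
Read columns: 0111110000111101

0111110000111101


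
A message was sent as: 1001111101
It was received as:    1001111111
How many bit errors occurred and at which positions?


XOR: 0000000010

1 error(s) at position(s): 8


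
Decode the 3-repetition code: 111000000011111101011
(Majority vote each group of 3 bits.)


Groups: 111, 000, 000, 011, 111, 101, 011
Majority votes: 1001111

1001111


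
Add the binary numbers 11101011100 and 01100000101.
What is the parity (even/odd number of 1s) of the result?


11101011100 = 1884
01100000101 = 773
Sum = 2657 = 101001100001
1s count = 5

odd parity (5 ones in 101001100001)


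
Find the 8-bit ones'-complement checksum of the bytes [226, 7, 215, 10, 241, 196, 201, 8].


Sum = 1104 mod 256 = 80
Complement = 175

175


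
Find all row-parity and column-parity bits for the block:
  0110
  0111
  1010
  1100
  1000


Row parities: 01001
Column parities: 1111

Row P: 01001, Col P: 1111, Corner: 0


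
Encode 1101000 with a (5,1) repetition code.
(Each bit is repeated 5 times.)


Each bit -> 5 copies

11111111110000011111000000000000000


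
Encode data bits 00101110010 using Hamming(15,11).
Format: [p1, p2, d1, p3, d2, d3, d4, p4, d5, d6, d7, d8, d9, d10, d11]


Parity bits: p1=0, p2=0, p3=0, p4=0

000001001110010


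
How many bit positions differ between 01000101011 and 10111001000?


XOR: 11111100011
Count of 1s: 8

8


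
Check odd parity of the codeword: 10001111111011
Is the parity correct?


Number of 1s: 10

No, parity error (10 ones)


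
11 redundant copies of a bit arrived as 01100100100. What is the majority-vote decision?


Ones: 4 out of 11
Threshold: 6

0 (4/11 voted 1)


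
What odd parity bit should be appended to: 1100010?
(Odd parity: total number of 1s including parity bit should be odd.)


Number of 1s in data: 3
Parity bit: 0

0


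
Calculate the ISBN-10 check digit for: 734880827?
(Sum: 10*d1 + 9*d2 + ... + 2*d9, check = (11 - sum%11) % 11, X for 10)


Weighted sum: 285
285 mod 11 = 10

Check digit: 1


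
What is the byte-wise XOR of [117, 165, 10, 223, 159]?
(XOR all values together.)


XOR chain: 117 ^ 165 ^ 10 ^ 223 ^ 159 = 154

154


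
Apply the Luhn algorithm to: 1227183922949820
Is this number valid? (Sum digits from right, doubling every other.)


Luhn sum = 80
80 mod 10 = 0

Valid (Luhn sum mod 10 = 0)


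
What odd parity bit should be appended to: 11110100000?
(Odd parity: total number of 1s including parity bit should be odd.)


Number of 1s in data: 5
Parity bit: 0

0


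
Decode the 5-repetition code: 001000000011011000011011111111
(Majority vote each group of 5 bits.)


Groups: 00100, 00000, 11011, 00001, 10111, 11111
Majority votes: 001011

001011


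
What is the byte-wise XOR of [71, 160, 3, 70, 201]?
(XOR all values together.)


XOR chain: 71 ^ 160 ^ 3 ^ 70 ^ 201 = 107

107


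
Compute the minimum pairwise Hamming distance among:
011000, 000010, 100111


Comparing all pairs, minimum distance: 3
Can detect 2 errors, correct 1 errors

3


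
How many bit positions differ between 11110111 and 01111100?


XOR: 10001011
Count of 1s: 4

4


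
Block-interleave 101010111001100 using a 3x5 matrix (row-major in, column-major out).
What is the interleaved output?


Matrix:
  10101
  01110
  01100
Read columns: 100011111010100

100011111010100


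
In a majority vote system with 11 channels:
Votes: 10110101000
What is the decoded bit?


Ones: 5 out of 11
Threshold: 6

0 (5/11 voted 1)


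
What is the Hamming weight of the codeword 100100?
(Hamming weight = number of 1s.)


Counting 1s in 100100

2


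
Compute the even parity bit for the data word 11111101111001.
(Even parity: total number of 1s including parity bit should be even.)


Number of 1s in data: 11
Parity bit: 1

1


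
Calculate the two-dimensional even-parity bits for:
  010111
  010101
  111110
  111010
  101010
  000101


Row parities: 011010
Column parities: 101001

Row P: 011010, Col P: 101001, Corner: 1


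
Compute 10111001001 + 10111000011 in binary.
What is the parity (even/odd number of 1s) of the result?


10111001001 = 1481
10111000011 = 1475
Sum = 2956 = 101110001100
1s count = 6

even parity (6 ones in 101110001100)


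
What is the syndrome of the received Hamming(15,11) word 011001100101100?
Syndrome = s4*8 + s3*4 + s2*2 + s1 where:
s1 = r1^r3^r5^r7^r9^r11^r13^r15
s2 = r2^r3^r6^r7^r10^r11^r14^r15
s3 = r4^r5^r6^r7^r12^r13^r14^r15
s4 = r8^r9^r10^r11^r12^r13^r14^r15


s1=1, s2=1, s3=0, s4=1

Syndrome = 11 (error at position 11)


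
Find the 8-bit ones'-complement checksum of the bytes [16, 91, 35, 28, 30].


Sum = 200 mod 256 = 200
Complement = 55

55


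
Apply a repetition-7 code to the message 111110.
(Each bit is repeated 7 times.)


Each bit -> 7 copies

111111111111111111111111111111111110000000


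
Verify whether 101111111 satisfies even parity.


Number of 1s: 8

Yes, parity is correct (8 ones)


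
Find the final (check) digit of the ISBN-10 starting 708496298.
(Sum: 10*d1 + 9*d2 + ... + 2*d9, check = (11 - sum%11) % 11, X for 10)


Weighted sum: 297
297 mod 11 = 0

Check digit: 0


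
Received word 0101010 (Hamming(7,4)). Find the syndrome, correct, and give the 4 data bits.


Syndrome = 0: no error detected

Data: 0010 (no errors)


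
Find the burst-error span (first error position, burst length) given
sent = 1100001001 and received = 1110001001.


XOR: 0010000000

Burst at position 2, length 1


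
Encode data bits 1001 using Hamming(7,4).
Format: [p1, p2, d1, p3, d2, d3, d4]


Parity bits: p1=0, p2=0, p3=1

0011001


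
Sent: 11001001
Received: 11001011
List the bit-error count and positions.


XOR: 00000010

1 error(s) at position(s): 6


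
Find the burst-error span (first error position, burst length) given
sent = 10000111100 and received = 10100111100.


XOR: 00100000000

Burst at position 2, length 1


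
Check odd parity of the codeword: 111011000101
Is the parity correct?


Number of 1s: 7

Yes, parity is correct (7 ones)


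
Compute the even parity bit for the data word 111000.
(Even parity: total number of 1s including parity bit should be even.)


Number of 1s in data: 3
Parity bit: 1

1


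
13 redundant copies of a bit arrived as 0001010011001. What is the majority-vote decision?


Ones: 5 out of 13
Threshold: 7

0 (5/13 voted 1)


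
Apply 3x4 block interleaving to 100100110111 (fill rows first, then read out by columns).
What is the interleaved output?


Matrix:
  1001
  0011
  0111
Read columns: 100001011111

100001011111


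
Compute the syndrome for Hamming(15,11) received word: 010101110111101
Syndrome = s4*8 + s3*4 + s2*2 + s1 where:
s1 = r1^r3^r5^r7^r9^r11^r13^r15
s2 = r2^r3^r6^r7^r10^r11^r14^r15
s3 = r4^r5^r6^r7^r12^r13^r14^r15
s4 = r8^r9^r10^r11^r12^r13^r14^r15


s1=0, s2=0, s3=0, s4=0

Syndrome = 0 (no error)


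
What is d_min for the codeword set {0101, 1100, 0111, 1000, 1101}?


Comparing all pairs, minimum distance: 1
Can detect 0 errors, correct 0 errors

1


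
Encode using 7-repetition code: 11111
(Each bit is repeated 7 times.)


Each bit -> 7 copies

11111111111111111111111111111111111


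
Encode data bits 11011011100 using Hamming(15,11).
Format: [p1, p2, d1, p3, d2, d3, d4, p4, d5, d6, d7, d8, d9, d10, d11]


Parity bits: p1=0, p2=1, p3=0, p4=0

011010101011100


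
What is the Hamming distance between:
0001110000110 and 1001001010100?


XOR: 1000111010010
Count of 1s: 6

6


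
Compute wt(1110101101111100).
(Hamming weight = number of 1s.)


Counting 1s in 1110101101111100

11


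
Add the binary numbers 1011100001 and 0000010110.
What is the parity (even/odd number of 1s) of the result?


1011100001 = 737
0000010110 = 22
Sum = 759 = 1011110111
1s count = 8

even parity (8 ones in 1011110111)


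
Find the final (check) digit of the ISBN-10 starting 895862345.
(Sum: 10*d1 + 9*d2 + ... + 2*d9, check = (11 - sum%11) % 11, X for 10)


Weighted sum: 337
337 mod 11 = 7

Check digit: 4


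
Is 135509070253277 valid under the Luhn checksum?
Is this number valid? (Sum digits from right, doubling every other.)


Luhn sum = 56
56 mod 10 = 6

Invalid (Luhn sum mod 10 = 6)


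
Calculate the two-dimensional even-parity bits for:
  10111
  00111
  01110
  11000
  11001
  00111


Row parities: 011011
Column parities: 11000

Row P: 011011, Col P: 11000, Corner: 0


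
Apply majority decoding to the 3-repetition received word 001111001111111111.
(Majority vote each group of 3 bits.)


Groups: 001, 111, 001, 111, 111, 111
Majority votes: 010111

010111


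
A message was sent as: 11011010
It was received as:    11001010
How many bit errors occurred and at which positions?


XOR: 00010000

1 error(s) at position(s): 3


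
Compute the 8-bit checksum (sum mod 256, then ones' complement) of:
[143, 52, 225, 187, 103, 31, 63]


Sum = 804 mod 256 = 36
Complement = 219

219


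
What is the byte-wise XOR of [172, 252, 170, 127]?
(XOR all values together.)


XOR chain: 172 ^ 252 ^ 170 ^ 127 = 133

133


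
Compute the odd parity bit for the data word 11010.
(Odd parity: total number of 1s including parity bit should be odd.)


Number of 1s in data: 3
Parity bit: 0

0


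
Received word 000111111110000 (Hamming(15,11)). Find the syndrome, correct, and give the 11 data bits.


Syndrome = 0: no error detected

Data: 01111110000 (no errors)


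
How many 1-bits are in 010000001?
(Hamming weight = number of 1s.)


Counting 1s in 010000001

2


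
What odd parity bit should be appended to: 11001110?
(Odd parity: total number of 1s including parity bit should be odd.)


Number of 1s in data: 5
Parity bit: 0

0


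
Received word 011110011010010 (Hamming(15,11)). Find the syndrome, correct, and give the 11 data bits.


Syndrome = 4: error at position 4

Data: 11001010010 (corrected bit 4)


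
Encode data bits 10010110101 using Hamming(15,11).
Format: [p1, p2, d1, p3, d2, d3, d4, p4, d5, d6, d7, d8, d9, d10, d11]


Parity bits: p1=1, p2=1, p3=1, p4=0

111100100110101


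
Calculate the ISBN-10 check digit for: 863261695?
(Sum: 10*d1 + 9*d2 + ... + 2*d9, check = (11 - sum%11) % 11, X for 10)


Weighted sum: 274
274 mod 11 = 10

Check digit: 1


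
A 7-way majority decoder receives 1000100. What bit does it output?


Ones: 2 out of 7
Threshold: 4

0 (2/7 voted 1)


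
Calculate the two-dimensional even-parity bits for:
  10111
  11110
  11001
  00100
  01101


Row parities: 00111
Column parities: 11001

Row P: 00111, Col P: 11001, Corner: 1


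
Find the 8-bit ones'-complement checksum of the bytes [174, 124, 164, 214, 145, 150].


Sum = 971 mod 256 = 203
Complement = 52

52


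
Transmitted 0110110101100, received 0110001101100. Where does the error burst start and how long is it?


XOR: 0000111000000

Burst at position 4, length 3


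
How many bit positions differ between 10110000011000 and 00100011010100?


XOR: 10010011001100
Count of 1s: 6

6


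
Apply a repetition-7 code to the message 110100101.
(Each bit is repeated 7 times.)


Each bit -> 7 copies

111111111111110000000111111100000000000000111111100000001111111


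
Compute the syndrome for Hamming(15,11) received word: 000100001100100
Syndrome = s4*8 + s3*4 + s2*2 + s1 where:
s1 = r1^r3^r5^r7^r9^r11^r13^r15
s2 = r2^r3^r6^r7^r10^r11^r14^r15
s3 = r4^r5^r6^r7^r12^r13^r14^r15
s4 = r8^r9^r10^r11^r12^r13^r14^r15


s1=0, s2=1, s3=0, s4=1

Syndrome = 10 (error at position 10)


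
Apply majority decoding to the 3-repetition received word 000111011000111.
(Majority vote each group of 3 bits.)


Groups: 000, 111, 011, 000, 111
Majority votes: 01101

01101


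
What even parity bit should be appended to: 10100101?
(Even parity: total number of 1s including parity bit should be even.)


Number of 1s in data: 4
Parity bit: 0

0


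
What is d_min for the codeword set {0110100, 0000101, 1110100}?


Comparing all pairs, minimum distance: 1
Can detect 0 errors, correct 0 errors

1


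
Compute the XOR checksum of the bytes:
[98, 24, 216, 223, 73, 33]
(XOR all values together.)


XOR chain: 98 ^ 24 ^ 216 ^ 223 ^ 73 ^ 33 = 21

21


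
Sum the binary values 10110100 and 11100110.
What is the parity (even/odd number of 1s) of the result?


10110100 = 180
11100110 = 230
Sum = 410 = 110011010
1s count = 5

odd parity (5 ones in 110011010)


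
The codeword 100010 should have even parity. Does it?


Number of 1s: 2

Yes, parity is correct (2 ones)


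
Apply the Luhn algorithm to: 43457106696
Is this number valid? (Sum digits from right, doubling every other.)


Luhn sum = 48
48 mod 10 = 8

Invalid (Luhn sum mod 10 = 8)


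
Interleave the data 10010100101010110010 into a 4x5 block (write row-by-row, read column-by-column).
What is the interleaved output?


Matrix:
  10010
  10010
  10101
  10010
Read columns: 11110000001011010010

11110000001011010010


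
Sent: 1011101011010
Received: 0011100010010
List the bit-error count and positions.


XOR: 1000001001000

3 error(s) at position(s): 0, 6, 9


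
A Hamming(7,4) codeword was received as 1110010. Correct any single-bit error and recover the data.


Syndrome = 6: error at position 6

Data: 1000 (corrected bit 6)


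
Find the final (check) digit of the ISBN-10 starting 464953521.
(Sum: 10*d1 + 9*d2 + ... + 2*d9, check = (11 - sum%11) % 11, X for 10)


Weighted sum: 262
262 mod 11 = 9

Check digit: 2


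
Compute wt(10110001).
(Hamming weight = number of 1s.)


Counting 1s in 10110001

4


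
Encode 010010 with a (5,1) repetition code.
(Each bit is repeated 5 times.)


Each bit -> 5 copies

000001111100000000001111100000


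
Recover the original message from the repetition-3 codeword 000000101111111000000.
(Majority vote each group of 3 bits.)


Groups: 000, 000, 101, 111, 111, 000, 000
Majority votes: 0011100

0011100


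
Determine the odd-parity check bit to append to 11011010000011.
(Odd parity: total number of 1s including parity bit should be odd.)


Number of 1s in data: 7
Parity bit: 0

0


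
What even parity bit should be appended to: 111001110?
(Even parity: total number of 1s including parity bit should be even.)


Number of 1s in data: 6
Parity bit: 0

0


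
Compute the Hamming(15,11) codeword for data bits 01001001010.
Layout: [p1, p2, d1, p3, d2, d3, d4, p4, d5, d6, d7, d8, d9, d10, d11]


Parity bits: p1=0, p2=1, p3=1, p4=1

010110011001010


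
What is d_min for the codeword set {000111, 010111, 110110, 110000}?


Comparing all pairs, minimum distance: 1
Can detect 0 errors, correct 0 errors

1


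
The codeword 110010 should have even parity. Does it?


Number of 1s: 3

No, parity error (3 ones)


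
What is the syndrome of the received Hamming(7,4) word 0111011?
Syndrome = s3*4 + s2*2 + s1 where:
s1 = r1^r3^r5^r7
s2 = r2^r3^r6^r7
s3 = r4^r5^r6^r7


s1=0, s2=0, s3=1

Syndrome = 4 (error at position 4)


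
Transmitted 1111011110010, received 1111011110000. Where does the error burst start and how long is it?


XOR: 0000000000010

Burst at position 11, length 1


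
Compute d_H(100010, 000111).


XOR: 100101
Count of 1s: 3

3


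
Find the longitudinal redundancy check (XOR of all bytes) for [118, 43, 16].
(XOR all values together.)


XOR chain: 118 ^ 43 ^ 16 = 77

77


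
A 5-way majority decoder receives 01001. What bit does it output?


Ones: 2 out of 5
Threshold: 3

0 (2/5 voted 1)


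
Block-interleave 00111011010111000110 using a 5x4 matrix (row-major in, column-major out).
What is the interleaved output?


Matrix:
  0011
  1011
  0101
  1100
  0110
Read columns: 01010001111100111100

01010001111100111100


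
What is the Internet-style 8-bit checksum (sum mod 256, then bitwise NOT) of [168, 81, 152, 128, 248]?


Sum = 777 mod 256 = 9
Complement = 246

246


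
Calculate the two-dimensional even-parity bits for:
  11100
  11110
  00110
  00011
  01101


Row parities: 10001
Column parities: 01010

Row P: 10001, Col P: 01010, Corner: 0


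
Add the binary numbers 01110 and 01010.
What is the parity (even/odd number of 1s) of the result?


01110 = 14
01010 = 10
Sum = 24 = 11000
1s count = 2

even parity (2 ones in 11000)


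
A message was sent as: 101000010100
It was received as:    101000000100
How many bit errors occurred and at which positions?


XOR: 000000010000

1 error(s) at position(s): 7


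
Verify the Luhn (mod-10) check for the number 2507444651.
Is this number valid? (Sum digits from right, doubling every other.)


Luhn sum = 44
44 mod 10 = 4

Invalid (Luhn sum mod 10 = 4)


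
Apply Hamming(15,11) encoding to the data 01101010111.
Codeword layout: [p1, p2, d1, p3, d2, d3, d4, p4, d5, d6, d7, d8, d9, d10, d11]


Parity bits: p1=1, p2=0, p3=1, p4=1

100111011010111


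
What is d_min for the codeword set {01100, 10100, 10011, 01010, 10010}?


Comparing all pairs, minimum distance: 1
Can detect 0 errors, correct 0 errors

1


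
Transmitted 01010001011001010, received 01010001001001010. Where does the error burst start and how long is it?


XOR: 00000000010000000

Burst at position 9, length 1


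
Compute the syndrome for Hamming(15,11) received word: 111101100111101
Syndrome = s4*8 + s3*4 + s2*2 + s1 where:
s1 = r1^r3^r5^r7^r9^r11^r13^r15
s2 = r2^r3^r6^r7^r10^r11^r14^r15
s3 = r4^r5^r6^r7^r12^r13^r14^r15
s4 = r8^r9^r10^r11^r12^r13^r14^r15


s1=0, s2=1, s3=0, s4=1

Syndrome = 10 (error at position 10)


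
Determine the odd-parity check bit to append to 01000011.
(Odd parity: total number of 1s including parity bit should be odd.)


Number of 1s in data: 3
Parity bit: 0

0


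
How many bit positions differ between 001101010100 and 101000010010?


XOR: 100101000110
Count of 1s: 5

5


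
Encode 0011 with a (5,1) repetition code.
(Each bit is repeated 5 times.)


Each bit -> 5 copies

00000000001111111111


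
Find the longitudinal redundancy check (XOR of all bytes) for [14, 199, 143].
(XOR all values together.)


XOR chain: 14 ^ 199 ^ 143 = 70

70


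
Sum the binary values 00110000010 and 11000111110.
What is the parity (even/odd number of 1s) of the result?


00110000010 = 386
11000111110 = 1598
Sum = 1984 = 11111000000
1s count = 5

odd parity (5 ones in 11111000000)


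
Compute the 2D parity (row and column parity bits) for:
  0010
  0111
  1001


Row parities: 110
Column parities: 1100

Row P: 110, Col P: 1100, Corner: 0


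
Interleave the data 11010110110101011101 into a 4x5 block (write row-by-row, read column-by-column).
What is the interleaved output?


Matrix:
  11010
  11011
  01010
  11101
Read columns: 11011111000111100101

11011111000111100101


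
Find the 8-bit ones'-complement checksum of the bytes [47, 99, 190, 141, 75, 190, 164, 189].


Sum = 1095 mod 256 = 71
Complement = 184

184


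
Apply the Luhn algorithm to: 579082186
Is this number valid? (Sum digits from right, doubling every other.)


Luhn sum = 45
45 mod 10 = 5

Invalid (Luhn sum mod 10 = 5)


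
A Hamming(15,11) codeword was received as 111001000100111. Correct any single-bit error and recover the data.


Syndrome = 0: no error detected

Data: 10100100111 (no errors)


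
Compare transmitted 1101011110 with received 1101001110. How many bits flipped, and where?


XOR: 0000010000

1 error(s) at position(s): 5


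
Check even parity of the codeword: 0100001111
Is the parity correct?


Number of 1s: 5

No, parity error (5 ones)


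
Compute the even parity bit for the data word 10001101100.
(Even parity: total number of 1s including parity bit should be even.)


Number of 1s in data: 5
Parity bit: 1

1


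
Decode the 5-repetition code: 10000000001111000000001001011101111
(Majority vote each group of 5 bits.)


Groups: 10000, 00000, 11110, 00000, 00100, 10111, 01111
Majority votes: 0010011

0010011


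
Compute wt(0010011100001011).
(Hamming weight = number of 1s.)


Counting 1s in 0010011100001011

7


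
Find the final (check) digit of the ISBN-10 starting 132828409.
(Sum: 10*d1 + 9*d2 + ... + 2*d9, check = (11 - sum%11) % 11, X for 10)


Weighted sum: 195
195 mod 11 = 8

Check digit: 3


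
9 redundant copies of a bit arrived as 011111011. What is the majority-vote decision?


Ones: 7 out of 9
Threshold: 5

1 (7/9 voted 1)


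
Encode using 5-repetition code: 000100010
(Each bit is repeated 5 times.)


Each bit -> 5 copies

000000000000000111110000000000000001111100000


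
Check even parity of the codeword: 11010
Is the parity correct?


Number of 1s: 3

No, parity error (3 ones)


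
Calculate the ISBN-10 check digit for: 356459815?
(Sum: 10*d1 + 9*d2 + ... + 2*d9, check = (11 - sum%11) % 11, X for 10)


Weighted sum: 271
271 mod 11 = 7

Check digit: 4


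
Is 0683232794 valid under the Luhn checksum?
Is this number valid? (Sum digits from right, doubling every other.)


Luhn sum = 47
47 mod 10 = 7

Invalid (Luhn sum mod 10 = 7)


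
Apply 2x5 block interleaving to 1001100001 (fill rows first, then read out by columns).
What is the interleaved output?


Matrix:
  10011
  00001
Read columns: 1000001011

1000001011


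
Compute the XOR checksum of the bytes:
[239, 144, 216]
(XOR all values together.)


XOR chain: 239 ^ 144 ^ 216 = 167

167


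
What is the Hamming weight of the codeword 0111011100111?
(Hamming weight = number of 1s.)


Counting 1s in 0111011100111

9


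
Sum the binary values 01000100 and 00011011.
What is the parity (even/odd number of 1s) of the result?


01000100 = 68
00011011 = 27
Sum = 95 = 1011111
1s count = 6

even parity (6 ones in 1011111)


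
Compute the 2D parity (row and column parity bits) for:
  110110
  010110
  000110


Row parities: 010
Column parities: 100110

Row P: 010, Col P: 100110, Corner: 1


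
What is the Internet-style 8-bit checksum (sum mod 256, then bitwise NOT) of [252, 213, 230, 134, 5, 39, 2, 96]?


Sum = 971 mod 256 = 203
Complement = 52

52


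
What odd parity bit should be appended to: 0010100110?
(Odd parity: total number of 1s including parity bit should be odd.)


Number of 1s in data: 4
Parity bit: 1

1


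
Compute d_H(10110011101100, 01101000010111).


XOR: 11011011111011
Count of 1s: 11

11


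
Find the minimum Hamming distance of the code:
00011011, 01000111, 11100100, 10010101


Comparing all pairs, minimum distance: 4
Can detect 3 errors, correct 1 errors

4


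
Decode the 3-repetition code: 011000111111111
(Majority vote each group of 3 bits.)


Groups: 011, 000, 111, 111, 111
Majority votes: 10111

10111


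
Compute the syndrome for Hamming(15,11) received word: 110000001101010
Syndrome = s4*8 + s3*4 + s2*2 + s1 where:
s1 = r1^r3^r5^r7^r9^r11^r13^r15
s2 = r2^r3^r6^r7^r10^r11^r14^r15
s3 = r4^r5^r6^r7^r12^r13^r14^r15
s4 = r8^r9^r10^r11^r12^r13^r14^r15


s1=0, s2=1, s3=0, s4=0

Syndrome = 2 (error at position 2)


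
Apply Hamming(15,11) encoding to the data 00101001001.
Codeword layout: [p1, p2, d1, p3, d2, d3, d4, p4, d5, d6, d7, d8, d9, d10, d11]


Parity bits: p1=0, p2=0, p3=1, p4=1

000101011001001


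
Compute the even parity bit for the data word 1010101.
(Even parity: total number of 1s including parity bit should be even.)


Number of 1s in data: 4
Parity bit: 0

0


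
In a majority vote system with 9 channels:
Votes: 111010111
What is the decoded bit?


Ones: 7 out of 9
Threshold: 5

1 (7/9 voted 1)


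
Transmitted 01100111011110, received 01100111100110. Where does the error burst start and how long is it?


XOR: 00000000111000

Burst at position 8, length 3


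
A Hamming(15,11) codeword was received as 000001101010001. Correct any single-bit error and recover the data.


Syndrome = 12: error at position 12

Data: 00111011001 (corrected bit 12)


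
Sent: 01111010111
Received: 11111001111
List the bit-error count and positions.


XOR: 10000011000

3 error(s) at position(s): 0, 6, 7


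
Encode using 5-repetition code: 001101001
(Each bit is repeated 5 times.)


Each bit -> 5 copies

000000000011111111110000011111000000000011111


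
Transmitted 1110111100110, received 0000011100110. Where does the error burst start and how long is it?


XOR: 1110100000000

Burst at position 0, length 5


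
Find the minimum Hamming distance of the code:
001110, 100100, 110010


Comparing all pairs, minimum distance: 3
Can detect 2 errors, correct 1 errors

3


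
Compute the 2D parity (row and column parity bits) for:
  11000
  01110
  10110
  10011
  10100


Row parities: 01110
Column parities: 00111

Row P: 01110, Col P: 00111, Corner: 1
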